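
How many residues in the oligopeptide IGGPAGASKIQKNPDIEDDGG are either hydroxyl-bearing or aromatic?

Hydroxyl-bearing: S, T, Y. Aromatic: F, W, Y.
Hydroxyl-bearing residues here: S8 (1).
Aromatic residues here: none (0).
(Y belongs to both groups, but none appear in this sequence.) Total = 1 + 0 = 1.

1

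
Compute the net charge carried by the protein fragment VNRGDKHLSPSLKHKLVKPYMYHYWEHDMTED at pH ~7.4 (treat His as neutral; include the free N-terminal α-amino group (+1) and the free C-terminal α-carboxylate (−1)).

0

At pH ~7.4 the Lys and Arg side chains are protonated (+1), the Asp and Glu side chains are deprotonated (−1), and with His taken as neutral all other side chains carry no charge.
Positive (K, R): R3, K6, K13, K15, K18 → +5.
Negative (D, E): D5, E26, D28, E31, D32 → −5.
The N-terminus (+1) and C-terminus (−1) cancel.
Net charge = (+5) + (−5) = 0.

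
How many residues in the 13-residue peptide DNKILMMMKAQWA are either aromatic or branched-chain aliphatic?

3

Aromatic: F, W, Y. Branched-chain aliphatic: I, L, V.
Aromatic residues here: W12 (1).
Branched-chain aliphatic residues here: I4, L5 (2).
The two groups share no amino acid, so total = 1 + 2 = 3.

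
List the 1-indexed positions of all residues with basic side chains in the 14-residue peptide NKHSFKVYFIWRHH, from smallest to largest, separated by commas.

K, R, and H are the three residues with basic side chains (ε-amine, guanidinium, and imidazole respectively).
Matching residues: K2, H3, K6, R12, H13, H14.

2, 3, 6, 12, 13, 14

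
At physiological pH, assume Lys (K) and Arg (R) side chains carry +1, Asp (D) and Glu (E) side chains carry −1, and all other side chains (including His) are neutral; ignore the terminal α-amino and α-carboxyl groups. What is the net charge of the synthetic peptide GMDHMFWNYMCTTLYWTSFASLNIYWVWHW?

-1

Positive (K, R): none → +0.
Negative (D, E): D3 → −1.
Net charge = (+0) + (−1) = −1.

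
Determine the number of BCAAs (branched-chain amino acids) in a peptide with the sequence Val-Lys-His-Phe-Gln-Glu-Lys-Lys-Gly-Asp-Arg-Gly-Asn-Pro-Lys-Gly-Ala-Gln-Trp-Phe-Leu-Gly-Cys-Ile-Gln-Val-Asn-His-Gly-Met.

The BCAAs are Val, Leu, and Ile — aliphatic side chains with a branch point.
Matching residues: Val1, Leu21, Ile24, Val26.

4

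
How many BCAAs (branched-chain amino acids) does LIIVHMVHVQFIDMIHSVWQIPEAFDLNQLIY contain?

13

Valine (V), leucine (L), and isoleucine (I) are the branched-chain amino acids.
Matching residues: L1, I2, I3, V4, V7, V9, I12, I15, V18, I21, L27, L30, I31.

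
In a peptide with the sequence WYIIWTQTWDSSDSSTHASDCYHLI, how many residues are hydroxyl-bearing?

10

S, T, and Y are the three residues with a side-chain hydroxyl.
Matching residues: Y2, T6, T8, S11, S12, S14, S15, T16, S19, Y22.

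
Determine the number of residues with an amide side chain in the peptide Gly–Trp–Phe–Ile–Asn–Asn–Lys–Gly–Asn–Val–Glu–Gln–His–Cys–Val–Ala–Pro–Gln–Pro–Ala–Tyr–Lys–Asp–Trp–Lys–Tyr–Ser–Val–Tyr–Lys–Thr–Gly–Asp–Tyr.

5

The amide-side-chain residues are Asn (N) and Gln (Q).
Matching residues: Asn5, Asn6, Asn9, Gln12, Gln18.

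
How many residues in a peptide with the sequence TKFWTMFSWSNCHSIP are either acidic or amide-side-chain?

1

Acidic: D, E. Amide-side-chain: N, Q.
Acidic residues here: none (0).
Amide-side-chain residues here: N11 (1).
The two groups share no amino acid, so total = 0 + 1 = 1.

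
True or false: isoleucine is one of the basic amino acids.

K, R, and H are the three residues with basic side chains (ε-amine, guanidinium, and imidazole respectively).
Isoleucine is not in this group.

False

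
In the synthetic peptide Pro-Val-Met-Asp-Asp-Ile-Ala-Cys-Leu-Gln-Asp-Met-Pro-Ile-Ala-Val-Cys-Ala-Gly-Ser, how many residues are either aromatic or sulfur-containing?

4

Aromatic: F, W, Y. Sulfur-containing: C, M.
Aromatic residues here: none (0).
Sulfur-containing residues here: Met3, Cys8, Met12, Cys17 (4).
The two groups share no amino acid, so total = 0 + 4 = 4.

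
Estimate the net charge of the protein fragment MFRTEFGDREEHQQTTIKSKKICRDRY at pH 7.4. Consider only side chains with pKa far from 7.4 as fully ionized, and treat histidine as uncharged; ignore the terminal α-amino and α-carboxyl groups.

+2

At pH ~7.4 the Lys and Arg side chains are protonated (+1), the Asp and Glu side chains are deprotonated (−1), and with His taken as neutral all other side chains carry no charge.
Positive (K, R): R3, R9, K18, K20, K21, R24, R26 → +7.
Negative (D, E): E5, D8, E10, E11, D25 → −5.
Net charge = (+7) + (−5) = +2.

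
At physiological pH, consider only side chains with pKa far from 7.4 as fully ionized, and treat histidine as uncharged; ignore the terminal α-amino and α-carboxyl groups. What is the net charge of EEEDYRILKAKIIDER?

The side chains ionized at physiological pH are Lys/Arg (+1) and Asp/Glu (−1); with His treated as neutral, nothing else contributes.
Positive (K, R): R6, K9, K11, R16 → +4.
Negative (D, E): E1, E2, E3, D4, D14, E15 → −6.
Net charge = (+4) + (−6) = −2.

-2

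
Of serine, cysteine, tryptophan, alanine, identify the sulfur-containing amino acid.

cysteine

The sulfur-bearing residues are cysteine (–SH) and methionine (–S–CH₃).
Of the listed options, only cysteine belongs to this group.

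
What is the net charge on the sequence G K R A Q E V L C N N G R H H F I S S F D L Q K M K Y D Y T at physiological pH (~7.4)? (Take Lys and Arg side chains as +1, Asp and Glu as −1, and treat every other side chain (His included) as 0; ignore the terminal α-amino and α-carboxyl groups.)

+2

Positive (K, R): K2, R3, R13, K24, K26 → +5.
Negative (D, E): E6, D21, D28 → −3.
Net charge = (+5) + (−3) = +2.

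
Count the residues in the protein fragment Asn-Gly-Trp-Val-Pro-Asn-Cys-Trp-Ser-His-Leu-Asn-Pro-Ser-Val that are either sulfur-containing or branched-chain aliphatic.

Sulfur-containing: C, M. Branched-chain aliphatic: I, L, V.
Sulfur-containing residues here: Cys7 (1).
Branched-chain aliphatic residues here: Val4, Leu11, Val15 (3).
The two groups share no amino acid, so total = 1 + 3 = 4.

4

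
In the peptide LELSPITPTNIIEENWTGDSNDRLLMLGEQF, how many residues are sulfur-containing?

1

The sulfur-bearing residues are cysteine (–SH) and methionine (–S–CH₃).
Matching residues: M26.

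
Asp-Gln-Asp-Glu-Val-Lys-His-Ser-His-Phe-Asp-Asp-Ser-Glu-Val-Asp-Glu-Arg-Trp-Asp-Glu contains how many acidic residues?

The acidic residues are Asp (D) and Glu (E), whose side chains end in a carboxylate group.
Matching residues: Asp1, Asp3, Glu4, Asp11, Asp12, Glu14, Asp16, Glu17, Asp20, Glu21.

10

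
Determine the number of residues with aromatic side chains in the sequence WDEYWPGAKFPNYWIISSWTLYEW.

9

Phenylalanine (F), tryptophan (W), and tyrosine (Y) have aromatic ring side chains.
Matching residues: W1, Y4, W5, F10, Y13, W14, W19, Y22, W24.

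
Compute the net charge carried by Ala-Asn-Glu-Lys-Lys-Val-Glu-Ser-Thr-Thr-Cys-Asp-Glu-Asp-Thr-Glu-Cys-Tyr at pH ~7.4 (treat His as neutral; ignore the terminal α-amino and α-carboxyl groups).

At pH ~7.4 the Lys and Arg side chains are protonated (+1), the Asp and Glu side chains are deprotonated (−1), and with His taken as neutral all other side chains carry no charge.
Positive (K, R): Lys4, Lys5 → +2.
Negative (D, E): Glu3, Glu7, Asp12, Glu13, Asp14, Glu16 → −6.
Net charge = (+2) + (−6) = −4.

-4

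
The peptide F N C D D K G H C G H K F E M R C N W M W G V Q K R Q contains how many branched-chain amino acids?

1

Valine (V), leucine (L), and isoleucine (I) are the branched-chain amino acids.
Matching residues: V23.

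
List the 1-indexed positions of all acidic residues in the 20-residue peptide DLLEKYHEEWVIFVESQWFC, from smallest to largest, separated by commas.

Only D (aspartate) and E (glutamate) carry a side-chain carboxylic acid.
Matching residues: D1, E4, E8, E9, E15.

1, 4, 8, 9, 15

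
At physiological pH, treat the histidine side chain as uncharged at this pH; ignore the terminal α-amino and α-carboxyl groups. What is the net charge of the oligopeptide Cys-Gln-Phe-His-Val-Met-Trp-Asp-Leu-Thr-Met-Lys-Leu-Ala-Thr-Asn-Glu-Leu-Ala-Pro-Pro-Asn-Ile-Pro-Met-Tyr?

The side chains ionized at physiological pH are Lys/Arg (+1) and Asp/Glu (−1); with His treated as neutral, nothing else contributes.
Positive (K, R): Lys12 → +1.
Negative (D, E): Asp8, Glu17 → −2.
Net charge = (+1) + (−2) = −1.

-1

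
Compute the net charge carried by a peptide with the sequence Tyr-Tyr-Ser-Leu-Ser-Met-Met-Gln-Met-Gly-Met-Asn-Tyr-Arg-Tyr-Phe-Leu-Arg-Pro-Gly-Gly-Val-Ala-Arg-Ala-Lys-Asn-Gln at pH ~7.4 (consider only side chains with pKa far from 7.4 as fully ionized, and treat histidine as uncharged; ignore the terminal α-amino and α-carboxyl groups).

At pH ~7.4 the Lys and Arg side chains are protonated (+1), the Asp and Glu side chains are deprotonated (−1), and with His taken as neutral all other side chains carry no charge.
Positive (K, R): Arg14, Arg18, Arg24, Lys26 → +4.
Negative (D, E): none → −0.
Net charge = (+4) + (−0) = +4.

+4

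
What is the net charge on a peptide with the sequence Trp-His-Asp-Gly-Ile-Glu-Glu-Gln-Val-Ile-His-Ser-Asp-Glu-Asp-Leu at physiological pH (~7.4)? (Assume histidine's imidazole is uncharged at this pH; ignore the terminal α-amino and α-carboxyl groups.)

-6

At pH ~7.4 the Lys and Arg side chains are protonated (+1), the Asp and Glu side chains are deprotonated (−1), and with His taken as neutral all other side chains carry no charge.
Positive (K, R): none → +0.
Negative (D, E): Asp3, Glu6, Glu7, Asp13, Glu14, Asp15 → −6.
Net charge = (+0) + (−6) = −6.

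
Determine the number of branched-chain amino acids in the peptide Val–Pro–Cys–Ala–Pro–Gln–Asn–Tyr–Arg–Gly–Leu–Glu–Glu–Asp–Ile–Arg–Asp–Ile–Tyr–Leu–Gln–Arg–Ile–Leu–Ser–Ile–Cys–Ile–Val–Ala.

The BCAAs are Val, Leu, and Ile — aliphatic side chains with a branch point.
Matching residues: Val1, Leu11, Ile15, Ile18, Leu20, Ile23, Leu24, Ile26, Ile28, Val29.

10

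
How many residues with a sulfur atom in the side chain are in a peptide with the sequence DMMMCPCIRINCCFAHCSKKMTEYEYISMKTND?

Only Cys (C) and Met (M) have a sulfur atom in the side chain.
Matching residues: M2, M3, M4, C5, C7, C12, C13, C17, M21, M29.

10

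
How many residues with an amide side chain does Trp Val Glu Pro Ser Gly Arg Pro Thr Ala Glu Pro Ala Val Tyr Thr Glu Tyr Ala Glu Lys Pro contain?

0

Only N (asparagine) and Q (glutamine) carry a side-chain carboxamide.
None of the 22 residues belong to this group.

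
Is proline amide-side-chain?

Only N (asparagine) and Q (glutamine) carry a side-chain carboxamide.
Proline is not in this group.

No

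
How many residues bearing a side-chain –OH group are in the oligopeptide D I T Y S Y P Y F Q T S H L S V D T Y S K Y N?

12

Serine (S), threonine (T), and tyrosine (Y) each carry a hydroxyl group on the side chain.
Matching residues: T3, Y4, S5, Y6, Y8, T11, S12, S15, T18, Y19, S20, Y22.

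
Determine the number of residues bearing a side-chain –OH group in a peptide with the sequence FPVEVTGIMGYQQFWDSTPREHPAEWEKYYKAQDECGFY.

Serine (S), threonine (T), and tyrosine (Y) each carry a hydroxyl group on the side chain.
Matching residues: T6, Y11, S17, T18, Y29, Y30, Y39.

7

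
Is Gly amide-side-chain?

Only N (asparagine) and Q (glutamine) carry a side-chain carboxamide.
Glycine is not in this group.

No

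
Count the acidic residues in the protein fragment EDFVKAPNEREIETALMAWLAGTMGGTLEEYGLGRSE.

8

The acidic residues are Asp (D) and Glu (E), whose side chains end in a carboxylate group.
Matching residues: E1, D2, E9, E11, E13, E29, E30, E37.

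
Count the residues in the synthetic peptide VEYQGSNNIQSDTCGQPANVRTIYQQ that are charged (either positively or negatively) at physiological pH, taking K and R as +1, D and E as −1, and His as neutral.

3

Charged side chains at pH ~7.4: K, R (positive); D, E (negative).
Matching residues: E2, D12, R21.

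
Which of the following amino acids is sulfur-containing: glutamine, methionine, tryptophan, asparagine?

methionine

The sulfur-bearing residues are cysteine (–SH) and methionine (–S–CH₃).
Of the listed options, only methionine belongs to this group.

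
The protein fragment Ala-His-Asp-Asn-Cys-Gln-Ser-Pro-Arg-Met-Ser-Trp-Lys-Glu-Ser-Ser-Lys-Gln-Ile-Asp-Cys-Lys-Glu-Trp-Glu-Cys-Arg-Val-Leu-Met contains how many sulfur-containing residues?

Only Cys (C) and Met (M) have a sulfur atom in the side chain.
Matching residues: Cys5, Met10, Cys21, Cys26, Met30.

5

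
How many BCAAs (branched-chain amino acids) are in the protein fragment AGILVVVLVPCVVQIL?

11

Valine (V), leucine (L), and isoleucine (I) are the branched-chain amino acids.
Matching residues: I3, L4, V5, V6, V7, L8, V9, V12, V13, I15, L16.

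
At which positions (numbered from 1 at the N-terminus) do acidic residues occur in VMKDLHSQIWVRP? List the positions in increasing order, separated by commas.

4

Only D (aspartate) and E (glutamate) carry a side-chain carboxylic acid.
Matching residues: D4.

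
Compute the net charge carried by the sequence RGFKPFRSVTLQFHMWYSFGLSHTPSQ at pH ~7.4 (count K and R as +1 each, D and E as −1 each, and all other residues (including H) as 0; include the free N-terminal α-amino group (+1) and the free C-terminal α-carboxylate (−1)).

Positive (K, R): R1, K4, R7 → +3.
Negative (D, E): none → −0.
The N-terminus (+1) and C-terminus (−1) cancel.
Net charge = (+3) + (−0) = +3.

+3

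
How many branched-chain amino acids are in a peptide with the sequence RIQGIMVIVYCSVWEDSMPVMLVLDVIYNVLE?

The BCAAs are Val, Leu, and Ile — aliphatic side chains with a branch point.
Matching residues: I2, I5, V7, I8, V9, V13, V20, L22, V23, L24, V26, I27, V30, L31.

14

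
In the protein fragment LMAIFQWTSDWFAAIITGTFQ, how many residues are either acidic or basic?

1

Acidic: D, E. Basic: H, K, R.
Acidic residues here: D10 (1).
Basic residues here: none (0).
The two groups share no amino acid, so total = 1 + 0 = 1.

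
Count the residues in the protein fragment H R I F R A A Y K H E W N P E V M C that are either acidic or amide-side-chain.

3

Acidic: D, E. Amide-side-chain: N, Q.
Acidic residues here: E11, E15 (2).
Amide-side-chain residues here: N13 (1).
The two groups share no amino acid, so total = 2 + 1 = 3.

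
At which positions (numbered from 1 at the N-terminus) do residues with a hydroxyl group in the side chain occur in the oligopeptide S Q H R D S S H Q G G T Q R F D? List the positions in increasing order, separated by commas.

The –OH-bearing residues are Ser, Thr (aliphatic alcohols), and Tyr (phenol).
Matching residues: S1, S6, S7, T12.

1, 6, 7, 12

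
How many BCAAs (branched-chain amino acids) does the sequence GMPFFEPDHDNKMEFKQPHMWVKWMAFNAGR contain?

Valine (V), leucine (L), and isoleucine (I) are the branched-chain amino acids.
Matching residues: V22.

1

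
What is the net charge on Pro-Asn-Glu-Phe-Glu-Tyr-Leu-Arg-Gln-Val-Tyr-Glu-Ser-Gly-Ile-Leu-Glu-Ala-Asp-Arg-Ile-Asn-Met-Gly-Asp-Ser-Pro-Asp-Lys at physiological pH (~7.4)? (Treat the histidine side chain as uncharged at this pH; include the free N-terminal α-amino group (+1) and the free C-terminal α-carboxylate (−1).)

Near pH 7.4, K and R contribute +1 each, D and E contribute −1 each, and every other side chain (His included, as stated) is uncharged.
Positive (K, R): Arg8, Arg20, Lys29 → +3.
Negative (D, E): Glu3, Glu5, Glu12, Glu17, Asp19, Asp25, Asp28 → −7.
The N-terminus (+1) and C-terminus (−1) cancel.
Net charge = (+3) + (−7) = −4.

-4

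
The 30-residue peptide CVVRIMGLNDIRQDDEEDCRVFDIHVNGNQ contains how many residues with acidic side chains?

The acidic residues are Asp (D) and Glu (E), whose side chains end in a carboxylate group.
Matching residues: D10, D14, D15, E16, E17, D18, D23.

7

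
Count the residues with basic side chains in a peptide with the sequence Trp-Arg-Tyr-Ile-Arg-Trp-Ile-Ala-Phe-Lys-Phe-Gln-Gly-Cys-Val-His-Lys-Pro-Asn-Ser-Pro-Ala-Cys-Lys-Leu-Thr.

The basic amino acids are Lys (K), Arg (R), and His (H).
Matching residues: Arg2, Arg5, Lys10, His16, Lys17, Lys24.

6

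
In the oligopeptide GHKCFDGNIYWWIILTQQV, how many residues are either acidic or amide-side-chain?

Acidic: D, E. Amide-side-chain: N, Q.
Acidic residues here: D6 (1).
Amide-side-chain residues here: N8, Q17, Q18 (3).
The two groups share no amino acid, so total = 1 + 3 = 4.

4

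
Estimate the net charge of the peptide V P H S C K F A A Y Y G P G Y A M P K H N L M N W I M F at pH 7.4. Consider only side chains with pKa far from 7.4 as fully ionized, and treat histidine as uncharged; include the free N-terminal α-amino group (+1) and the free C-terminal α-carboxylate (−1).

+2

Near pH 7.4, K and R contribute +1 each, D and E contribute −1 each, and every other side chain (His included, as stated) is uncharged.
Positive (K, R): K6, K19 → +2.
Negative (D, E): none → −0.
The N-terminus (+1) and C-terminus (−1) cancel.
Net charge = (+2) + (−0) = +2.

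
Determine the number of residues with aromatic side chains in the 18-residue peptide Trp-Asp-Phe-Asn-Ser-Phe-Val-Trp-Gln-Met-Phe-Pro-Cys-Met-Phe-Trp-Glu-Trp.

Phenylalanine (F), tryptophan (W), and tyrosine (Y) have aromatic ring side chains.
Matching residues: Trp1, Phe3, Phe6, Trp8, Phe11, Phe15, Trp16, Trp18.

8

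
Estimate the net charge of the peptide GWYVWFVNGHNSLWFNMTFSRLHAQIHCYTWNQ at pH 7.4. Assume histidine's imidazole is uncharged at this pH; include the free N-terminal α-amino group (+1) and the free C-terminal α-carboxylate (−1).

At pH ~7.4 the Lys and Arg side chains are protonated (+1), the Asp and Glu side chains are deprotonated (−1), and with His taken as neutral all other side chains carry no charge.
Positive (K, R): R21 → +1.
Negative (D, E): none → −0.
The N-terminus (+1) and C-terminus (−1) cancel.
Net charge = (+1) + (−0) = +1.

+1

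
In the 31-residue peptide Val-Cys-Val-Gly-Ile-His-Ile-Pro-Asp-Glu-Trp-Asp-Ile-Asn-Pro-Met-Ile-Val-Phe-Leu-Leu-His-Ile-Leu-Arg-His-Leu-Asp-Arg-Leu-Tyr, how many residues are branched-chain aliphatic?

The BCAAs are Val, Leu, and Ile — aliphatic side chains with a branch point.
Matching residues: Val1, Val3, Ile5, Ile7, Ile13, Ile17, Val18, Leu20, Leu21, Ile23, Leu24, Leu27, Leu30.

13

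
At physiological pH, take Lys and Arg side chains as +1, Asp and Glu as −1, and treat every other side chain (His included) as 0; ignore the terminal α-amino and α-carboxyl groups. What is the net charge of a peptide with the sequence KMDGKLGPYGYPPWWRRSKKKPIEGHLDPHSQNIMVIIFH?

Positive (K, R): K1, K5, R16, R17, K19, K20, K21 → +7.
Negative (D, E): D3, E24, D28 → −3.
Net charge = (+7) + (−3) = +4.

+4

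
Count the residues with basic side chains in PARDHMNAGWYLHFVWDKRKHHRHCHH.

12

K, R, and H are the three residues with basic side chains (ε-amine, guanidinium, and imidazole respectively).
Matching residues: R3, H5, H13, K18, R19, K20, H21, H22, R23, H24, H26, H27.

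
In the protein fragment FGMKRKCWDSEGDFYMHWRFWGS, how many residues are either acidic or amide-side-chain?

Acidic: D, E. Amide-side-chain: N, Q.
Acidic residues here: D9, E11, D13 (3).
Amide-side-chain residues here: none (0).
The two groups share no amino acid, so total = 3 + 0 = 3.

3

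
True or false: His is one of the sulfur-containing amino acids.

False

The sulfur-bearing residues are cysteine (–SH) and methionine (–S–CH₃).
Histidine is not in this group.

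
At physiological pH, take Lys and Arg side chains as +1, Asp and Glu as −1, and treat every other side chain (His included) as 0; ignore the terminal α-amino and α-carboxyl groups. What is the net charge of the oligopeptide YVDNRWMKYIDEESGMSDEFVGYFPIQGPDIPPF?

-5

Positive (K, R): R5, K8 → +2.
Negative (D, E): D3, D11, E12, E13, D18, E19, D30 → −7.
Net charge = (+2) + (−7) = −5.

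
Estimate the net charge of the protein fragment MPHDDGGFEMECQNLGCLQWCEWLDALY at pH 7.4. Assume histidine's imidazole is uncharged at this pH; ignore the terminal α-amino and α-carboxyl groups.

The side chains ionized at physiological pH are Lys/Arg (+1) and Asp/Glu (−1); with His treated as neutral, nothing else contributes.
Positive (K, R): none → +0.
Negative (D, E): D4, D5, E9, E11, E22, D25 → −6.
Net charge = (+0) + (−6) = −6.

-6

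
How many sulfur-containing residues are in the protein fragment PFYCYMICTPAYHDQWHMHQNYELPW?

4

Cysteine (C, thiol) and methionine (M, thioether) are the two sulfur-containing amino acids.
Matching residues: C4, M6, C8, M18.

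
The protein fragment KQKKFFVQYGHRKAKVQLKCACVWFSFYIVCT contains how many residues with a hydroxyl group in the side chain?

4

Serine (S), threonine (T), and tyrosine (Y) each carry a hydroxyl group on the side chain.
Matching residues: Y9, S26, Y28, T32.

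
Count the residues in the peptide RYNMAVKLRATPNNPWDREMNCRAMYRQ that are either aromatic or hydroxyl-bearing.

Aromatic: F, W, Y. Hydroxyl-bearing: S, T, Y.
Aromatic residues here: Y2, W16, Y26 (3).
Hydroxyl-bearing residues here: Y2, T11, Y26 (3).
Y is in both groups, so the 2 Y residues must not be double-counted.
Total = 3 + 3 − 2 = 4.

4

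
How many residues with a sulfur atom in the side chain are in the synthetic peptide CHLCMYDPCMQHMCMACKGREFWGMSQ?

10

The sulfur-bearing residues are cysteine (–SH) and methionine (–S–CH₃).
Matching residues: C1, C4, M5, C9, M10, M13, C14, M15, C17, M25.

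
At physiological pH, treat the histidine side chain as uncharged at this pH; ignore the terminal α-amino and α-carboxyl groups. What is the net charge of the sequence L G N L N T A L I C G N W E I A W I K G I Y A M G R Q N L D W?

The side chains ionized at physiological pH are Lys/Arg (+1) and Asp/Glu (−1); with His treated as neutral, nothing else contributes.
Positive (K, R): K19, R26 → +2.
Negative (D, E): E14, D30 → −2.
Net charge = (+2) + (−2) = 0.

0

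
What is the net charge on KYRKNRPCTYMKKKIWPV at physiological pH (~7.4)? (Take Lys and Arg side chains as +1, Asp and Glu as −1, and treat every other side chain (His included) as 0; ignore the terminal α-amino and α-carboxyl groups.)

Positive (K, R): K1, R3, K4, R6, K12, K13, K14 → +7.
Negative (D, E): none → −0.
Net charge = (+7) + (−0) = +7.

+7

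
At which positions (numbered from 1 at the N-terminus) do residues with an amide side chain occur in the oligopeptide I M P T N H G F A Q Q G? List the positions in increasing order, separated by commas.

The amide-side-chain residues are Asn (N) and Gln (Q).
Matching residues: N5, Q10, Q11.

5, 10, 11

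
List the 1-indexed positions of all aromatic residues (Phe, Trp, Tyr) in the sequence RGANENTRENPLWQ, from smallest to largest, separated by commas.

Matching residues: W13.

13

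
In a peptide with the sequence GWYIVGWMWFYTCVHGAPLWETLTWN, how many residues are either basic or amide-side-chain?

2

Basic: H, K, R. Amide-side-chain: N, Q.
Basic residues here: H15 (1).
Amide-side-chain residues here: N26 (1).
The two groups share no amino acid, so total = 1 + 1 = 2.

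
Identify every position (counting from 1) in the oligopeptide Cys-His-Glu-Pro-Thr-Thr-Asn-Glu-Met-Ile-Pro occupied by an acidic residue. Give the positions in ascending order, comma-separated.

3, 8

The acidic residues are Asp (D) and Glu (E), whose side chains end in a carboxylate group.
Matching residues: Glu3, Glu8.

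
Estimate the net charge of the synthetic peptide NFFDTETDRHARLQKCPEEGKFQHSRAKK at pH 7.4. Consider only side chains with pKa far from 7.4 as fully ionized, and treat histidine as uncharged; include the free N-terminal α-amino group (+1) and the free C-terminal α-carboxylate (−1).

Near pH 7.4, K and R contribute +1 each, D and E contribute −1 each, and every other side chain (His included, as stated) is uncharged.
Positive (K, R): R9, R12, K15, K21, R26, K28, K29 → +7.
Negative (D, E): D4, E6, D8, E18, E19 → −5.
The N-terminus (+1) and C-terminus (−1) cancel.
Net charge = (+7) + (−5) = +2.

+2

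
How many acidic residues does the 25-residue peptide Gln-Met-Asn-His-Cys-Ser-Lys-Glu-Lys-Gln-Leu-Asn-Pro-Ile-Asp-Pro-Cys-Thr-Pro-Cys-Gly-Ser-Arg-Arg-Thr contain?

2

The acidic residues are Asp (D) and Glu (E), whose side chains end in a carboxylate group.
Matching residues: Glu8, Asp15.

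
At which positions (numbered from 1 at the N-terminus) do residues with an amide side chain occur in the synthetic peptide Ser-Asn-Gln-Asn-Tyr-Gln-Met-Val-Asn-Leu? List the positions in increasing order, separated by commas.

2, 3, 4, 6, 9

Asparagine (N) and glutamine (Q) have uncharged amide side chains.
Matching residues: Asn2, Gln3, Asn4, Gln6, Asn9.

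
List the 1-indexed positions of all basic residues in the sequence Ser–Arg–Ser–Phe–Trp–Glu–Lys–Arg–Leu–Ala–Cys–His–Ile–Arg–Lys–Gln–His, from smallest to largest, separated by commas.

K, R, and H are the three residues with basic side chains (ε-amine, guanidinium, and imidazole respectively).
Matching residues: Arg2, Lys7, Arg8, His12, Arg14, Lys15, His17.

2, 7, 8, 12, 14, 15, 17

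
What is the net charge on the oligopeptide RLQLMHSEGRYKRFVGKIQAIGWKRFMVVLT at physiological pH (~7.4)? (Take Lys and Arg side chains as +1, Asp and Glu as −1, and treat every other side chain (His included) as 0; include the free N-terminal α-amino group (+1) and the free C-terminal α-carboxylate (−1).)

+6

Positive (K, R): R1, R10, K12, R13, K17, K24, R25 → +7.
Negative (D, E): E8 → −1.
The N-terminus (+1) and C-terminus (−1) cancel.
Net charge = (+7) + (−1) = +6.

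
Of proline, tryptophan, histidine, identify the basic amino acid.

histidine

K, R, and H are the three residues with basic side chains (ε-amine, guanidinium, and imidazole respectively).
Of the listed options, only histidine belongs to this group.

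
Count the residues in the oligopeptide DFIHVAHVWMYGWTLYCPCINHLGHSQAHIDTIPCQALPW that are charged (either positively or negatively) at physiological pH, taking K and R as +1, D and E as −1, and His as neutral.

Charged side chains at pH ~7.4: K, R (positive); D, E (negative).
Matching residues: D1, D31.

2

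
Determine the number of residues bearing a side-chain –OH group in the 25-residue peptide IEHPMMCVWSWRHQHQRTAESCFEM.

3

Serine (S), threonine (T), and tyrosine (Y) each carry a hydroxyl group on the side chain.
Matching residues: S10, T18, S21.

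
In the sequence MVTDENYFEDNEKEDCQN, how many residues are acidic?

7

Aspartate (D) and glutamate (E) have carboxylic-acid side chains and are the acidic amino acids.
Matching residues: D4, E5, E9, D10, E12, E14, D15.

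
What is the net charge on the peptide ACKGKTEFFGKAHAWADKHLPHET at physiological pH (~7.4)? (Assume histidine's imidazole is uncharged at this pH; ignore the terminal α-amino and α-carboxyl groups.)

Near pH 7.4, K and R contribute +1 each, D and E contribute −1 each, and every other side chain (His included, as stated) is uncharged.
Positive (K, R): K3, K5, K11, K18 → +4.
Negative (D, E): E7, D17, E23 → −3.
Net charge = (+4) + (−3) = +1.

+1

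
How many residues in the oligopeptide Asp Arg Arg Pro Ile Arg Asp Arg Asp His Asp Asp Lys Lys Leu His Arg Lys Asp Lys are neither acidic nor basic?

Acidic: D, E. Basic: K, R, H. All other residues are neither.
Matching residues: Pro4, Ile5, Leu15.

3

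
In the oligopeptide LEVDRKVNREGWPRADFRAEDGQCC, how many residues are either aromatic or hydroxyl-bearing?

2

Aromatic: F, W, Y. Hydroxyl-bearing: S, T, Y.
Aromatic residues here: W12, F17 (2).
Hydroxyl-bearing residues here: none (0).
(Y belongs to both groups, but none appear in this sequence.) Total = 2 + 0 = 2.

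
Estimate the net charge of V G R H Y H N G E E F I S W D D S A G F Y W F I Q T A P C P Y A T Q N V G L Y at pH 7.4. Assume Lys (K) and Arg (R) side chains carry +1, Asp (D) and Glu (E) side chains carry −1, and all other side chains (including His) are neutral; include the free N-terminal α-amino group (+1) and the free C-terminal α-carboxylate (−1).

Positive (K, R): R3 → +1.
Negative (D, E): E9, E10, D15, D16 → −4.
The N-terminus (+1) and C-terminus (−1) cancel.
Net charge = (+1) + (−4) = −3.

-3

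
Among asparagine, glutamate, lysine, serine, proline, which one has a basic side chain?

lysine

Lysine (K), arginine (R), and histidine (H) have basic, nitrogen-containing side chains.
Of the listed options, only lysine belongs to this group.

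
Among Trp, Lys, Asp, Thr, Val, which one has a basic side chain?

Lysine (K), arginine (R), and histidine (H) have basic, nitrogen-containing side chains.
Of the listed options, only Lys belongs to this group.

Lys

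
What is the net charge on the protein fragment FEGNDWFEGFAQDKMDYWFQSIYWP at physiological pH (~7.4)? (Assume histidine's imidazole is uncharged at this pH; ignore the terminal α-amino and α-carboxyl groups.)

Near pH 7.4, K and R contribute +1 each, D and E contribute −1 each, and every other side chain (His included, as stated) is uncharged.
Positive (K, R): K14 → +1.
Negative (D, E): E2, D5, E8, D13, D16 → −5.
Net charge = (+1) + (−5) = −4.

-4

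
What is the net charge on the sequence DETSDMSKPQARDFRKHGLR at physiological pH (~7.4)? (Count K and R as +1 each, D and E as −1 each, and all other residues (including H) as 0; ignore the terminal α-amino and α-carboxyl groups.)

Positive (K, R): K8, R12, R15, K16, R20 → +5.
Negative (D, E): D1, E2, D5, D13 → −4.
Net charge = (+5) + (−4) = +1.

+1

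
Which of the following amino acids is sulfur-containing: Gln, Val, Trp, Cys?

Cys

Cysteine (C, thiol) and methionine (M, thioether) are the two sulfur-containing amino acids.
Of the listed options, only Cys belongs to this group.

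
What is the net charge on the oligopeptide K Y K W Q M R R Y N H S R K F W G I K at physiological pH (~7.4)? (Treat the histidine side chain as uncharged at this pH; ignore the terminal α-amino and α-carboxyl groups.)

At pH ~7.4 the Lys and Arg side chains are protonated (+1), the Asp and Glu side chains are deprotonated (−1), and with His taken as neutral all other side chains carry no charge.
Positive (K, R): K1, K3, R7, R8, R13, K14, K19 → +7.
Negative (D, E): none → −0.
Net charge = (+7) + (−0) = +7.

+7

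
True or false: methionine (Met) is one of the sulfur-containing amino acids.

Cysteine (C, thiol) and methionine (M, thioether) are the two sulfur-containing amino acids.
Methionine is in this group.

True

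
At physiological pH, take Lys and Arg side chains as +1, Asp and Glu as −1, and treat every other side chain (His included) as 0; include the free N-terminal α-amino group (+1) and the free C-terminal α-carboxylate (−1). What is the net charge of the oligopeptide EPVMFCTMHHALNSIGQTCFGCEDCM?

-3

Positive (K, R): none → +0.
Negative (D, E): E1, E23, D24 → −3.
The N-terminus (+1) and C-terminus (−1) cancel.
Net charge = (+0) + (−3) = −3.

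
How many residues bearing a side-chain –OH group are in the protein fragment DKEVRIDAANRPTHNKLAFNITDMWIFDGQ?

2

S, T, and Y are the three residues with a side-chain hydroxyl.
Matching residues: T13, T22.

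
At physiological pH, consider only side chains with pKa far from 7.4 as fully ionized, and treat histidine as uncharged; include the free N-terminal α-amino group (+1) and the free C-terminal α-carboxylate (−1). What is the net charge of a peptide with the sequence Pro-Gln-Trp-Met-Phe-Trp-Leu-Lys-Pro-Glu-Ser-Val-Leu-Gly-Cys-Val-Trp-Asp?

The side chains ionized at physiological pH are Lys/Arg (+1) and Asp/Glu (−1); with His treated as neutral, nothing else contributes.
Positive (K, R): Lys8 → +1.
Negative (D, E): Glu10, Asp18 → −2.
The N-terminus (+1) and C-terminus (−1) cancel.
Net charge = (+1) + (−2) = −1.

-1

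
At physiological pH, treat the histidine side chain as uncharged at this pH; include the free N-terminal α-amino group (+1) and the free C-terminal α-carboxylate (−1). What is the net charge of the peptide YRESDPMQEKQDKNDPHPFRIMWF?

-1

Near pH 7.4, K and R contribute +1 each, D and E contribute −1 each, and every other side chain (His included, as stated) is uncharged.
Positive (K, R): R2, K10, K13, R20 → +4.
Negative (D, E): E3, D5, E9, D12, D15 → −5.
The N-terminus (+1) and C-terminus (−1) cancel.
Net charge = (+4) + (−5) = −1.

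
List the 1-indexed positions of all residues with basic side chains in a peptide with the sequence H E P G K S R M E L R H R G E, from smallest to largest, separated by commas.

1, 5, 7, 11, 12, 13

K, R, and H are the three residues with basic side chains (ε-amine, guanidinium, and imidazole respectively).
Matching residues: H1, K5, R7, R11, H12, R13.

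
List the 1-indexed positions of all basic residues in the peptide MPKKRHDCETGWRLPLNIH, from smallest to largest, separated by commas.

Lysine (K), arginine (R), and histidine (H) have basic, nitrogen-containing side chains.
Matching residues: K3, K4, R5, H6, R13, H19.

3, 4, 5, 6, 13, 19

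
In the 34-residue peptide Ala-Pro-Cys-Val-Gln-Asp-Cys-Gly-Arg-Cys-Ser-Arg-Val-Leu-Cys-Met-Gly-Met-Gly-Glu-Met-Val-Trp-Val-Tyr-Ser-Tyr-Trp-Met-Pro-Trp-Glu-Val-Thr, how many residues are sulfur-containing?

8

Only Cys (C) and Met (M) have a sulfur atom in the side chain.
Matching residues: Cys3, Cys7, Cys10, Cys15, Met16, Met18, Met21, Met29.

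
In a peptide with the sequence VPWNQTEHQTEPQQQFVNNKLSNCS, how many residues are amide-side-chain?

9

The amide-side-chain residues are Asn (N) and Gln (Q).
Matching residues: N4, Q5, Q9, Q13, Q14, Q15, N18, N19, N23.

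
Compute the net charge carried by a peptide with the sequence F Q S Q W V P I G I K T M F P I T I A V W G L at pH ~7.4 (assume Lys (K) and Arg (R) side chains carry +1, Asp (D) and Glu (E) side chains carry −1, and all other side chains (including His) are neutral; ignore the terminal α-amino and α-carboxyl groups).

+1

Positive (K, R): K11 → +1.
Negative (D, E): none → −0.
Net charge = (+1) + (−0) = +1.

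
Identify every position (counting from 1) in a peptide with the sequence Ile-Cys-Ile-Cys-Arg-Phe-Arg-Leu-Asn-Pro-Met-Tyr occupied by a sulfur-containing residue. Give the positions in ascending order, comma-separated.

2, 4, 11

The sulfur-bearing residues are cysteine (–SH) and methionine (–S–CH₃).
Matching residues: Cys2, Cys4, Met11.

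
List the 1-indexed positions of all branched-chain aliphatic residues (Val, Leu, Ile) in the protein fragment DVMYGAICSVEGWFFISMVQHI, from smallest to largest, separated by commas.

Matching residues: V2, I7, V10, I16, V19, I22.

2, 7, 10, 16, 19, 22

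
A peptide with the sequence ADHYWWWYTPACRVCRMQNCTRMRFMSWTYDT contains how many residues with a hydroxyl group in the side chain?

S, T, and Y are the three residues with a side-chain hydroxyl.
Matching residues: Y4, Y8, T9, T21, S27, T29, Y30, T32.

8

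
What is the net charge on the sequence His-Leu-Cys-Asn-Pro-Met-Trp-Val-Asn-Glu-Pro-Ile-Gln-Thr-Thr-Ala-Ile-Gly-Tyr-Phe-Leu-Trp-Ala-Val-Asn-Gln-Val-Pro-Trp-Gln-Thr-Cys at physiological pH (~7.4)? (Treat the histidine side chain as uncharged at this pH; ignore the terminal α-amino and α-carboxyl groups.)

The side chains ionized at physiological pH are Lys/Arg (+1) and Asp/Glu (−1); with His treated as neutral, nothing else contributes.
Positive (K, R): none → +0.
Negative (D, E): Glu10 → −1.
Net charge = (+0) + (−1) = −1.

-1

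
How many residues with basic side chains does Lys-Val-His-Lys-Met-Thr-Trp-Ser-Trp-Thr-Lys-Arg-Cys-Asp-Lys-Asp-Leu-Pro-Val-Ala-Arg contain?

Lysine (K), arginine (R), and histidine (H) have basic, nitrogen-containing side chains.
Matching residues: Lys1, His3, Lys4, Lys11, Arg12, Lys15, Arg21.

7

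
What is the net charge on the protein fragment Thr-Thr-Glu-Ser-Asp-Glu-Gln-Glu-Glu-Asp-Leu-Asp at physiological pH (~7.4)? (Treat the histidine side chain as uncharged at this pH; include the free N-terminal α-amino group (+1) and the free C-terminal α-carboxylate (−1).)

-7

Near pH 7.4, K and R contribute +1 each, D and E contribute −1 each, and every other side chain (His included, as stated) is uncharged.
Positive (K, R): none → +0.
Negative (D, E): Glu3, Asp5, Glu6, Glu8, Glu9, Asp10, Asp12 → −7.
The N-terminus (+1) and C-terminus (−1) cancel.
Net charge = (+0) + (−7) = −7.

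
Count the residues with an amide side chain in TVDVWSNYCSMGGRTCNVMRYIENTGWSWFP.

3

Only N (asparagine) and Q (glutamine) carry a side-chain carboxamide.
Matching residues: N7, N17, N24.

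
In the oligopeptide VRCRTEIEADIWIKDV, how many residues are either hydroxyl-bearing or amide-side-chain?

Hydroxyl-bearing: S, T, Y. Amide-side-chain: N, Q.
Hydroxyl-bearing residues here: T5 (1).
Amide-side-chain residues here: none (0).
The two groups share no amino acid, so total = 1 + 0 = 1.

1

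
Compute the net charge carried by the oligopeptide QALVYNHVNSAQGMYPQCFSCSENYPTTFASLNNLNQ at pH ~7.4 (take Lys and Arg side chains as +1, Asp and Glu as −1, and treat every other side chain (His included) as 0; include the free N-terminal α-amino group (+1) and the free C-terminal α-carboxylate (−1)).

-1

Positive (K, R): none → +0.
Negative (D, E): E23 → −1.
The N-terminus (+1) and C-terminus (−1) cancel.
Net charge = (+0) + (−1) = −1.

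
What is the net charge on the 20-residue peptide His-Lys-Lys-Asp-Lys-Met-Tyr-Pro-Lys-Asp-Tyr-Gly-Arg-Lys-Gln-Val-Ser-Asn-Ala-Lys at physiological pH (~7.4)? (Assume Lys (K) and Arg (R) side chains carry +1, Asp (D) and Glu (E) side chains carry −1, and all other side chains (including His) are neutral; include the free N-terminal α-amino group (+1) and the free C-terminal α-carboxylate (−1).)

+5

Positive (K, R): Lys2, Lys3, Lys5, Lys9, Arg13, Lys14, Lys20 → +7.
Negative (D, E): Asp4, Asp10 → −2.
The N-terminus (+1) and C-terminus (−1) cancel.
Net charge = (+7) + (−2) = +5.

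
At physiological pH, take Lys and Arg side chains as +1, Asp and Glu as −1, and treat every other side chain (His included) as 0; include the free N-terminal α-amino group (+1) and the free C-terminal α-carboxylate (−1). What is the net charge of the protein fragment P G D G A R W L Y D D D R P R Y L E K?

-1

Positive (K, R): R6, R13, R15, K19 → +4.
Negative (D, E): D3, D10, D11, D12, E18 → −5.
The N-terminus (+1) and C-terminus (−1) cancel.
Net charge = (+4) + (−5) = −1.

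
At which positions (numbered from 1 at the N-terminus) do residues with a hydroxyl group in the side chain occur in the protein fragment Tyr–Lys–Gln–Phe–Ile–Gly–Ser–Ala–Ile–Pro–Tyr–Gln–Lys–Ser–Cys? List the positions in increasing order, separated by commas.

1, 7, 11, 14

The –OH-bearing residues are Ser, Thr (aliphatic alcohols), and Tyr (phenol).
Matching residues: Tyr1, Ser7, Tyr11, Ser14.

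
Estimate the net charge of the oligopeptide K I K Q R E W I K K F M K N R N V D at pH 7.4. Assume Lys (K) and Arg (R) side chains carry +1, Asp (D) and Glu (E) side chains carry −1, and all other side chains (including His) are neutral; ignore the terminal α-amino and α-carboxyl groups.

+5

Positive (K, R): K1, K3, R5, K9, K10, K13, R15 → +7.
Negative (D, E): E6, D18 → −2.
Net charge = (+7) + (−2) = +5.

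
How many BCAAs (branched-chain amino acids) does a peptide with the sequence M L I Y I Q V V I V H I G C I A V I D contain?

11

V, L, and I make up the branched-chain aliphatic group.
Matching residues: L2, I3, I5, V7, V8, I9, V10, I12, I15, V17, I18.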